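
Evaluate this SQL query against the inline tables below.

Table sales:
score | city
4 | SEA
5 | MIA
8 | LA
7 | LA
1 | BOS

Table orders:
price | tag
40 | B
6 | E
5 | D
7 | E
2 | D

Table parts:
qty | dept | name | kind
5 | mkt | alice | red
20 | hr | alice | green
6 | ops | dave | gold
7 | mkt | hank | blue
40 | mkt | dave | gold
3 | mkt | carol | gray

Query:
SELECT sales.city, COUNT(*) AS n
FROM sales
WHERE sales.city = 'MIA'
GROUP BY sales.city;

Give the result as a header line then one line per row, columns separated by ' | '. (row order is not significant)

== RESULT ==
sales.city | n
MIA | 1

Derivation:
After WHERE (1 rows):
sales.score | sales.city
5 | MIA
After GROUP BY (1 rows):
sales.city | n
MIA | 1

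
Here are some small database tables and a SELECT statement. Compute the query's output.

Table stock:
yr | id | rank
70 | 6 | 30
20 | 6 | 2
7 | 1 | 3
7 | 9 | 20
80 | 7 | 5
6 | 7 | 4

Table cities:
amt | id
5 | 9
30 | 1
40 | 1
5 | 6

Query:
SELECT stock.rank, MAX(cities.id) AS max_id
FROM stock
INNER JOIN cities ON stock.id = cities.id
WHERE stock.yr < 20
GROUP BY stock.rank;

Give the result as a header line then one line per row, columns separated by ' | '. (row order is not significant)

After JOIN cities (5 rows):
stock.yr | stock.id | stock.rank | cities.amt | cities.id
70 | 6 | 30 | 5 | 6
20 | 6 | 2 | 5 | 6
7 | 1 | 3 | 30 | 1
7 | 1 | 3 | 40 | 1
7 | 9 | 20 | 5 | 9
After WHERE (3 rows):
stock.yr | stock.id | stock.rank | cities.amt | cities.id
7 | 1 | 3 | 30 | 1
7 | 1 | 3 | 40 | 1
7 | 9 | 20 | 5 | 9
After GROUP BY (2 rows):
stock.rank | max_id
3 | 1
20 | 9

== RESULT ==
stock.rank | max_id
3 | 1
20 | 9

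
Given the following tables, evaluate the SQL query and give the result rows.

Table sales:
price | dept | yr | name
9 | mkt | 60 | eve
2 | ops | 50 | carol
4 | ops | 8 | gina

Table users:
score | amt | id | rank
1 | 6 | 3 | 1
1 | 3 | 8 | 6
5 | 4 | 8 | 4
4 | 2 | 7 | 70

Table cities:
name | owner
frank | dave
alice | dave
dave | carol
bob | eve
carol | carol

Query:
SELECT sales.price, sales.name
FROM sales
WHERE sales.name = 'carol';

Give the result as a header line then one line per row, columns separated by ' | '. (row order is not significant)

== RESULT ==
sales.price | sales.name
2 | carol

Derivation:
After WHERE (1 rows):
sales.price | sales.dept | sales.yr | sales.name
2 | ops | 50 | carol
After SELECT (1 rows):
sales.price | sales.name
2 | carol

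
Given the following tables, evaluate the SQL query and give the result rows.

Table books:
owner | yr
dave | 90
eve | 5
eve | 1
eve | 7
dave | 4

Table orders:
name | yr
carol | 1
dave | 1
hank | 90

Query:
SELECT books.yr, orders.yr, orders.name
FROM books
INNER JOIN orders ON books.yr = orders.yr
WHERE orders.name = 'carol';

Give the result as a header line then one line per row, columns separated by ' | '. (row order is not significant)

After JOIN orders (3 rows):
books.owner | books.yr | orders.name | orders.yr
dave | 90 | hank | 90
eve | 1 | carol | 1
eve | 1 | dave | 1
After WHERE (1 rows):
books.owner | books.yr | orders.name | orders.yr
eve | 1 | carol | 1
After SELECT (1 rows):
books.yr | orders.yr | orders.name
1 | 1 | carol

== RESULT ==
books.yr | orders.yr | orders.name
1 | 1 | carol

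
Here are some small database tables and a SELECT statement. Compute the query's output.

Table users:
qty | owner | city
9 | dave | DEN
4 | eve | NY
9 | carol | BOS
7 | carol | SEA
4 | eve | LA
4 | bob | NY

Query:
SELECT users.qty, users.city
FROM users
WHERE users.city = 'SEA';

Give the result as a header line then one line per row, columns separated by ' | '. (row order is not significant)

After WHERE (1 rows):
users.qty | users.owner | users.city
7 | carol | SEA
After SELECT (1 rows):
users.qty | users.city
7 | SEA

== RESULT ==
users.qty | users.city
7 | SEA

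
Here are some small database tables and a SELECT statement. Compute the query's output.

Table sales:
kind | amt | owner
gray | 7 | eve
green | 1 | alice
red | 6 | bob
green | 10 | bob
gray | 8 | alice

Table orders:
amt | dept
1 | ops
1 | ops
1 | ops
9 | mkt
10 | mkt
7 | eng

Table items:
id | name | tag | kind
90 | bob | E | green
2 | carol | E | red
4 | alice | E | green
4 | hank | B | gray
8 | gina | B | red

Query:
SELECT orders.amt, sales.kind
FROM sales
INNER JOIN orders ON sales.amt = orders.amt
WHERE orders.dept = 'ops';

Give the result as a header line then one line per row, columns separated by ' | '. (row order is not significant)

After JOIN orders (5 rows):
sales.kind | sales.amt | sales.owner | orders.amt | orders.dept
gray | 7 | eve | 7 | eng
green | 1 | alice | 1 | ops
green | 1 | alice | 1 | ops
green | 1 | alice | 1 | ops
green | 10 | bob | 10 | mkt
After WHERE (3 rows):
sales.kind | sales.amt | sales.owner | orders.amt | orders.dept
green | 1 | alice | 1 | ops
green | 1 | alice | 1 | ops
green | 1 | alice | 1 | ops
After SELECT (3 rows):
orders.amt | sales.kind
1 | green
1 | green
1 | green

== RESULT ==
orders.amt | sales.kind
1 | green
1 | green
1 | green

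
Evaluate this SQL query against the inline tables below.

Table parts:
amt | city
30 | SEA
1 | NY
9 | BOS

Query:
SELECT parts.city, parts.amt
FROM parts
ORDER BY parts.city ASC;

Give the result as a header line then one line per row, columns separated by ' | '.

== RESULT ==
parts.city | parts.amt
BOS | 9
NY | 1
SEA | 30

Derivation:
After SELECT (3 rows):
parts.city | parts.amt
SEA | 30
NY | 1
BOS | 9
After ORDER BY (3 rows):
parts.city | parts.amt
BOS | 9
NY | 1
SEA | 30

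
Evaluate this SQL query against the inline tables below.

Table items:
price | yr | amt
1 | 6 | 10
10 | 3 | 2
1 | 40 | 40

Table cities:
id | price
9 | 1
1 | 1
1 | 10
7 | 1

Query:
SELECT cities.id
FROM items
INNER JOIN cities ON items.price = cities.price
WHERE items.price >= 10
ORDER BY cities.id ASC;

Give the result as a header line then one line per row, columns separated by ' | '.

After JOIN cities (7 rows):
items.price | items.yr | items.amt | cities.id | cities.price
1 | 6 | 10 | 9 | 1
1 | 6 | 10 | 1 | 1
1 | 6 | 10 | 7 | 1
10 | 3 | 2 | 1 | 10
1 | 40 | 40 | 9 | 1
1 | 40 | 40 | 1 | 1
1 | 40 | 40 | 7 | 1
After WHERE (1 rows):
items.price | items.yr | items.amt | cities.id | cities.price
10 | 3 | 2 | 1 | 10
After SELECT (1 rows):
cities.id
1
After ORDER BY (1 rows):
cities.id
1

== RESULT ==
cities.id
1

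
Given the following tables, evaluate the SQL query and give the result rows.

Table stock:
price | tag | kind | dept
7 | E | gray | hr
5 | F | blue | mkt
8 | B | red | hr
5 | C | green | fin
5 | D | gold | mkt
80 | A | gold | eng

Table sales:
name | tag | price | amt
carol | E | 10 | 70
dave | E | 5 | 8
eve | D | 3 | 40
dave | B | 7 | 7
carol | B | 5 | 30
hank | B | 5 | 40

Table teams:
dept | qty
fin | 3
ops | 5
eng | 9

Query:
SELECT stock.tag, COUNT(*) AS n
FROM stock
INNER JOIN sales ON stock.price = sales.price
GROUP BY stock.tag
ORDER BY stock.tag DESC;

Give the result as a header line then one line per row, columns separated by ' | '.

After JOIN sales (10 rows):
stock.price | stock.tag | stock.kind | stock.dept | sales.name | sales.tag | sales.price | sales.amt
7 | E | gray | hr | dave | B | 7 | 7
5 | F | blue | mkt | dave | E | 5 | 8
5 | F | blue | mkt | carol | B | 5 | 30
5 | F | blue | mkt | hank | B | 5 | 40
5 | C | green | fin | dave | E | 5 | 8
5 | C | green | fin | carol | B | 5 | 30
5 | C | green | fin | hank | B | 5 | 40
5 | D | gold | mkt | dave | E | 5 | 8
5 | D | gold | mkt | carol | B | 5 | 30
5 | D | gold | mkt | hank | B | 5 | 40
After GROUP BY (4 rows):
stock.tag | n
E | 1
F | 3
C | 3
D | 3
After ORDER BY (4 rows):
stock.tag | n
F | 3
E | 1
D | 3
C | 3

== RESULT ==
stock.tag | n
F | 3
E | 1
D | 3
C | 3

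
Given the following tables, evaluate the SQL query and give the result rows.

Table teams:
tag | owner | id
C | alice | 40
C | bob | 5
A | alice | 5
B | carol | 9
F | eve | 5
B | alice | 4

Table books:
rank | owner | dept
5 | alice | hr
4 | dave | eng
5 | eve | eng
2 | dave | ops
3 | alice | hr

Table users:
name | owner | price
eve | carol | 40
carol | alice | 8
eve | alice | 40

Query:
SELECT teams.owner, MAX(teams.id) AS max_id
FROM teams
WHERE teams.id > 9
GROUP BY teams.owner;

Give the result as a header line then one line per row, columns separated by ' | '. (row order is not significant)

== RESULT ==
teams.owner | max_id
alice | 40

Derivation:
After WHERE (1 rows):
teams.tag | teams.owner | teams.id
C | alice | 40
After GROUP BY (1 rows):
teams.owner | max_id
alice | 40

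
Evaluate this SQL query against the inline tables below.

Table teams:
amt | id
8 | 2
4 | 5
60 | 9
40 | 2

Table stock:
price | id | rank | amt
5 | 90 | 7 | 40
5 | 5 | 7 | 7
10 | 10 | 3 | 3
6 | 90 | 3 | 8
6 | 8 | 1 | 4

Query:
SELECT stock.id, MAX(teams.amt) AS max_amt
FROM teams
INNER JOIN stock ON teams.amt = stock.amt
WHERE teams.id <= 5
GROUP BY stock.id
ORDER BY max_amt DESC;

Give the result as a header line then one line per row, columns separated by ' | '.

== RESULT ==
stock.id | max_amt
90 | 40
8 | 4

Derivation:
After JOIN stock (3 rows):
teams.amt | teams.id | stock.price | stock.id | stock.rank | stock.amt
8 | 2 | 6 | 90 | 3 | 8
4 | 5 | 6 | 8 | 1 | 4
40 | 2 | 5 | 90 | 7 | 40
After WHERE (3 rows):
teams.amt | teams.id | stock.price | stock.id | stock.rank | stock.amt
8 | 2 | 6 | 90 | 3 | 8
4 | 5 | 6 | 8 | 1 | 4
40 | 2 | 5 | 90 | 7 | 40
After GROUP BY (2 rows):
stock.id | max_amt
90 | 40
8 | 4
After ORDER BY (2 rows):
stock.id | max_amt
90 | 40
8 | 4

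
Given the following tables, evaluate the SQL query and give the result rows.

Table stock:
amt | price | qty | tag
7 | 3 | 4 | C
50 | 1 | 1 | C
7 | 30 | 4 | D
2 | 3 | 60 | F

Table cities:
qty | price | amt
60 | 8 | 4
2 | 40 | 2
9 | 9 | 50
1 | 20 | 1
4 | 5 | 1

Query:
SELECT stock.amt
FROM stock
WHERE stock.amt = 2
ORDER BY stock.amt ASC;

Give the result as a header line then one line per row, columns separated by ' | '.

== RESULT ==
stock.amt
2

Derivation:
After WHERE (1 rows):
stock.amt | stock.price | stock.qty | stock.tag
2 | 3 | 60 | F
After SELECT (1 rows):
stock.amt
2
After ORDER BY (1 rows):
stock.amt
2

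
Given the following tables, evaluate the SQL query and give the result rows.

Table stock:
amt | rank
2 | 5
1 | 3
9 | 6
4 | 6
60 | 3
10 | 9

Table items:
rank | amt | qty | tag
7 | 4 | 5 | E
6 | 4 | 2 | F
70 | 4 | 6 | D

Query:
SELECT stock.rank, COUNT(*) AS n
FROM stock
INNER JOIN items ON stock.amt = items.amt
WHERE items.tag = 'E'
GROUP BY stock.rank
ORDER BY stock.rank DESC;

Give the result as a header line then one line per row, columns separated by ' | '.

After JOIN items (3 rows):
stock.amt | stock.rank | items.rank | items.amt | items.qty | items.tag
4 | 6 | 7 | 4 | 5 | E
4 | 6 | 6 | 4 | 2 | F
4 | 6 | 70 | 4 | 6 | D
After WHERE (1 rows):
stock.amt | stock.rank | items.rank | items.amt | items.qty | items.tag
4 | 6 | 7 | 4 | 5 | E
After GROUP BY (1 rows):
stock.rank | n
6 | 1
After ORDER BY (1 rows):
stock.rank | n
6 | 1

== RESULT ==
stock.rank | n
6 | 1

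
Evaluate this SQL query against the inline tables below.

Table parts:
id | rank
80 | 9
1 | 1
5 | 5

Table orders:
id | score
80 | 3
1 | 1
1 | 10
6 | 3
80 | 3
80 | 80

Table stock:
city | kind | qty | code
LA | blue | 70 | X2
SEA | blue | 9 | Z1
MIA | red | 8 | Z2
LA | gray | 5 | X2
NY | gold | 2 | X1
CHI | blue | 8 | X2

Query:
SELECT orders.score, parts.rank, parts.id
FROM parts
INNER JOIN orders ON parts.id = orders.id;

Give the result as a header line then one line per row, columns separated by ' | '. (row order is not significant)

== RESULT ==
orders.score | parts.rank | parts.id
3 | 9 | 80
3 | 9 | 80
80 | 9 | 80
1 | 1 | 1
10 | 1 | 1

Derivation:
After JOIN orders (5 rows):
parts.id | parts.rank | orders.id | orders.score
80 | 9 | 80 | 3
80 | 9 | 80 | 3
80 | 9 | 80 | 80
1 | 1 | 1 | 1
1 | 1 | 1 | 10
After SELECT (5 rows):
orders.score | parts.rank | parts.id
3 | 9 | 80
3 | 9 | 80
80 | 9 | 80
1 | 1 | 1
10 | 1 | 1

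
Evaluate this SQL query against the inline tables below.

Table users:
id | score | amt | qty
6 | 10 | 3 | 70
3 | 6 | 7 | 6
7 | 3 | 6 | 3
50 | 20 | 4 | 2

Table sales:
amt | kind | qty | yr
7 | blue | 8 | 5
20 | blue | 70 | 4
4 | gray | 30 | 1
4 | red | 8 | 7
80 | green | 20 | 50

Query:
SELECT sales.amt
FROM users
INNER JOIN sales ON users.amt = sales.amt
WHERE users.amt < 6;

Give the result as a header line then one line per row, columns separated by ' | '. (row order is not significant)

After JOIN sales (3 rows):
users.id | users.score | users.amt | users.qty | sales.amt | sales.kind | sales.qty | sales.yr
3 | 6 | 7 | 6 | 7 | blue | 8 | 5
50 | 20 | 4 | 2 | 4 | gray | 30 | 1
50 | 20 | 4 | 2 | 4 | red | 8 | 7
After WHERE (2 rows):
users.id | users.score | users.amt | users.qty | sales.amt | sales.kind | sales.qty | sales.yr
50 | 20 | 4 | 2 | 4 | gray | 30 | 1
50 | 20 | 4 | 2 | 4 | red | 8 | 7
After SELECT (2 rows):
sales.amt
4
4

== RESULT ==
sales.amt
4
4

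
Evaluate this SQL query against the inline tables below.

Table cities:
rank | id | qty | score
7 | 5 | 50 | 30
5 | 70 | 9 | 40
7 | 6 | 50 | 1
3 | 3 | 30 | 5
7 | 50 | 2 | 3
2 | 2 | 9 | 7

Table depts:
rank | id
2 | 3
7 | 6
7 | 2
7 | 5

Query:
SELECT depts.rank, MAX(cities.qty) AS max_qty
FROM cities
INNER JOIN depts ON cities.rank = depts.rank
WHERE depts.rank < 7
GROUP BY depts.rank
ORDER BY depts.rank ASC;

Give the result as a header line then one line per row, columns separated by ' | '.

After JOIN depts (10 rows):
cities.rank | cities.id | cities.qty | cities.score | depts.rank | depts.id
7 | 5 | 50 | 30 | 7 | 6
7 | 5 | 50 | 30 | 7 | 2
7 | 5 | 50 | 30 | 7 | 5
7 | 6 | 50 | 1 | 7 | 6
7 | 6 | 50 | 1 | 7 | 2
7 | 6 | 50 | 1 | 7 | 5
7 | 50 | 2 | 3 | 7 | 6
7 | 50 | 2 | 3 | 7 | 2
7 | 50 | 2 | 3 | 7 | 5
2 | 2 | 9 | 7 | 2 | 3
After WHERE (1 rows):
cities.rank | cities.id | cities.qty | cities.score | depts.rank | depts.id
2 | 2 | 9 | 7 | 2 | 3
After GROUP BY (1 rows):
depts.rank | max_qty
2 | 9
After ORDER BY (1 rows):
depts.rank | max_qty
2 | 9

== RESULT ==
depts.rank | max_qty
2 | 9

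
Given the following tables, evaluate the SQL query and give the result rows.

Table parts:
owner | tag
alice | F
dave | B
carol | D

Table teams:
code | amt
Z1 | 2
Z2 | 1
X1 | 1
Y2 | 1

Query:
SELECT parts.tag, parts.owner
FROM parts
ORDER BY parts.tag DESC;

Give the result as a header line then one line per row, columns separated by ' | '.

== RESULT ==
parts.tag | parts.owner
F | alice
D | carol
B | dave

Derivation:
After SELECT (3 rows):
parts.tag | parts.owner
F | alice
B | dave
D | carol
After ORDER BY (3 rows):
parts.tag | parts.owner
F | alice
D | carol
B | dave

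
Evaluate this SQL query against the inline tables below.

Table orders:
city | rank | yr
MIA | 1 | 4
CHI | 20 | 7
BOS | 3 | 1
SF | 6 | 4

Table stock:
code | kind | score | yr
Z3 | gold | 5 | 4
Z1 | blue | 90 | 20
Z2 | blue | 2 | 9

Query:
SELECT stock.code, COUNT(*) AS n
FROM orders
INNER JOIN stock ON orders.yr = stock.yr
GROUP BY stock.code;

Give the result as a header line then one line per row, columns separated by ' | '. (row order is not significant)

After JOIN stock (2 rows):
orders.city | orders.rank | orders.yr | stock.code | stock.kind | stock.score | stock.yr
MIA | 1 | 4 | Z3 | gold | 5 | 4
SF | 6 | 4 | Z3 | gold | 5 | 4
After GROUP BY (1 rows):
stock.code | n
Z3 | 2

== RESULT ==
stock.code | n
Z3 | 2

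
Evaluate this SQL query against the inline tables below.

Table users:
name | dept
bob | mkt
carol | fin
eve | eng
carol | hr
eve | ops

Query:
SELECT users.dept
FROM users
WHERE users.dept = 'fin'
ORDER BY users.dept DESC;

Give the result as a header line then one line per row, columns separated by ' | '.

After WHERE (1 rows):
users.name | users.dept
carol | fin
After SELECT (1 rows):
users.dept
fin
After ORDER BY (1 rows):
users.dept
fin

== RESULT ==
users.dept
fin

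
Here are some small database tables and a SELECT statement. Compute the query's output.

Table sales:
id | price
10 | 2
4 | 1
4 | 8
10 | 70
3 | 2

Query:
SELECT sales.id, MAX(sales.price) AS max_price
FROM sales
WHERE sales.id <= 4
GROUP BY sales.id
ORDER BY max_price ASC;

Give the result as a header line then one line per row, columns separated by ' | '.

== RESULT ==
sales.id | max_price
3 | 2
4 | 8

Derivation:
After WHERE (3 rows):
sales.id | sales.price
4 | 1
4 | 8
3 | 2
After GROUP BY (2 rows):
sales.id | max_price
4 | 8
3 | 2
After ORDER BY (2 rows):
sales.id | max_price
3 | 2
4 | 8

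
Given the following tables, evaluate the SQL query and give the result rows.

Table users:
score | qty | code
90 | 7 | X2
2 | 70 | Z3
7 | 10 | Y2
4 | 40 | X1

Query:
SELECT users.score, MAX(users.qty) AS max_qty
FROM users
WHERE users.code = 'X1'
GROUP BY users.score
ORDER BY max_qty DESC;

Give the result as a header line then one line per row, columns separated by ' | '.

After WHERE (1 rows):
users.score | users.qty | users.code
4 | 40 | X1
After GROUP BY (1 rows):
users.score | max_qty
4 | 40
After ORDER BY (1 rows):
users.score | max_qty
4 | 40

== RESULT ==
users.score | max_qty
4 | 40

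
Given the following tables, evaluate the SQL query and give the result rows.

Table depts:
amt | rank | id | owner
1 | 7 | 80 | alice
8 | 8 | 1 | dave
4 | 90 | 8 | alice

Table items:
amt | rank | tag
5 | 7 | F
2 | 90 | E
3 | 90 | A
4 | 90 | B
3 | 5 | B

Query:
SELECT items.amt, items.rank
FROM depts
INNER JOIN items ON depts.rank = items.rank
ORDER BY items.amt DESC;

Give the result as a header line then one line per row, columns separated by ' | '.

== RESULT ==
items.amt | items.rank
5 | 7
4 | 90
3 | 90
2 | 90

Derivation:
After JOIN items (4 rows):
depts.amt | depts.rank | depts.id | depts.owner | items.amt | items.rank | items.tag
1 | 7 | 80 | alice | 5 | 7 | F
4 | 90 | 8 | alice | 2 | 90 | E
4 | 90 | 8 | alice | 3 | 90 | A
4 | 90 | 8 | alice | 4 | 90 | B
After SELECT (4 rows):
items.amt | items.rank
5 | 7
2 | 90
3 | 90
4 | 90
After ORDER BY (4 rows):
items.amt | items.rank
5 | 7
4 | 90
3 | 90
2 | 90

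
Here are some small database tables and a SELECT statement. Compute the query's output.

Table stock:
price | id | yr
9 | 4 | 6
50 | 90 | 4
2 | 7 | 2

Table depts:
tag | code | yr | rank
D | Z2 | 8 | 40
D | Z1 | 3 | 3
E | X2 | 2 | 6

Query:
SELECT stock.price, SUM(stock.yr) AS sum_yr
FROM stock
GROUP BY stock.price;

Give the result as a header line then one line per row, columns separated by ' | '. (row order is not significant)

== RESULT ==
stock.price | sum_yr
9 | 6
50 | 4
2 | 2

Derivation:
After GROUP BY (3 rows):
stock.price | sum_yr
9 | 6
50 | 4
2 | 2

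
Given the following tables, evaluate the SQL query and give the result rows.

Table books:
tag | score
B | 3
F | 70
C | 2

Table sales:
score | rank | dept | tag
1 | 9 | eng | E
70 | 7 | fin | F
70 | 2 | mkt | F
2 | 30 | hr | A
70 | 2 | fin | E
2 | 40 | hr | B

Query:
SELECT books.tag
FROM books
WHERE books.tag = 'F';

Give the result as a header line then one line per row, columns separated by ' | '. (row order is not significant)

After WHERE (1 rows):
books.tag | books.score
F | 70
After SELECT (1 rows):
books.tag
F

== RESULT ==
books.tag
F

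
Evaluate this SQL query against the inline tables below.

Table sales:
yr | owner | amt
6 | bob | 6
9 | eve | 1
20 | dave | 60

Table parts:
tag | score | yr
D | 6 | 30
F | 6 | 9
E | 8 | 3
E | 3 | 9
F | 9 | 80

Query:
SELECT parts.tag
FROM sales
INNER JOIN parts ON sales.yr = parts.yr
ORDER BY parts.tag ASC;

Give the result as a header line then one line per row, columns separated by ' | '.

== RESULT ==
parts.tag
E
F

Derivation:
After JOIN parts (2 rows):
sales.yr | sales.owner | sales.amt | parts.tag | parts.score | parts.yr
9 | eve | 1 | F | 6 | 9
9 | eve | 1 | E | 3 | 9
After SELECT (2 rows):
parts.tag
F
E
After ORDER BY (2 rows):
parts.tag
E
F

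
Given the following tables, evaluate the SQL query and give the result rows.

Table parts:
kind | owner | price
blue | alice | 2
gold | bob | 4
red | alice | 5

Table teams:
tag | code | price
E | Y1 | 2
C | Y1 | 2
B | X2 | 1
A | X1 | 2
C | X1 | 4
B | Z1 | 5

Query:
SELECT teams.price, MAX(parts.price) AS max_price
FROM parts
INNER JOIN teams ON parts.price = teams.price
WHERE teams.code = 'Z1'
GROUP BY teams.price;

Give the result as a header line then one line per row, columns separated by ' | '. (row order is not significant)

== RESULT ==
teams.price | max_price
5 | 5

Derivation:
After JOIN teams (5 rows):
parts.kind | parts.owner | parts.price | teams.tag | teams.code | teams.price
blue | alice | 2 | E | Y1 | 2
blue | alice | 2 | C | Y1 | 2
blue | alice | 2 | A | X1 | 2
gold | bob | 4 | C | X1 | 4
red | alice | 5 | B | Z1 | 5
After WHERE (1 rows):
parts.kind | parts.owner | parts.price | teams.tag | teams.code | teams.price
red | alice | 5 | B | Z1 | 5
After GROUP BY (1 rows):
teams.price | max_price
5 | 5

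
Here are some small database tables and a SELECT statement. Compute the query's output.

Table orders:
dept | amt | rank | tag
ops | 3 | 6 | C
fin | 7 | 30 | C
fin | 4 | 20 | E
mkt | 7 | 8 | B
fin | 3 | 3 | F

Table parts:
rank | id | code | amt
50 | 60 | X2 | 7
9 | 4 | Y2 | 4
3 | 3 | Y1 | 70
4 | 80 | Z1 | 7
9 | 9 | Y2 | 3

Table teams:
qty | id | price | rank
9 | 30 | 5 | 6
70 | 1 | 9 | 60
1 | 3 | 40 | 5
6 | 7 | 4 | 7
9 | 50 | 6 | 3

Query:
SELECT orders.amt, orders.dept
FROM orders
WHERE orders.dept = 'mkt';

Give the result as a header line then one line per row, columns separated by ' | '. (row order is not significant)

== RESULT ==
orders.amt | orders.dept
7 | mkt

Derivation:
After WHERE (1 rows):
orders.dept | orders.amt | orders.rank | orders.tag
mkt | 7 | 8 | B
After SELECT (1 rows):
orders.amt | orders.dept
7 | mkt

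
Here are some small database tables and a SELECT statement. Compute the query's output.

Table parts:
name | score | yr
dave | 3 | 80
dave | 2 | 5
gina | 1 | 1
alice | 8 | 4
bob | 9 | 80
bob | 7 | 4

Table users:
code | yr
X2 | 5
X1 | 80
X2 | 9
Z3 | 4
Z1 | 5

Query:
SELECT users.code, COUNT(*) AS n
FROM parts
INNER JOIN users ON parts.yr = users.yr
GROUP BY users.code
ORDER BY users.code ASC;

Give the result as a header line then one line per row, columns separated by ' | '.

== RESULT ==
users.code | n
X1 | 2
X2 | 1
Z1 | 1
Z3 | 2

Derivation:
After JOIN users (6 rows):
parts.name | parts.score | parts.yr | users.code | users.yr
dave | 3 | 80 | X1 | 80
dave | 2 | 5 | X2 | 5
dave | 2 | 5 | Z1 | 5
alice | 8 | 4 | Z3 | 4
bob | 9 | 80 | X1 | 80
bob | 7 | 4 | Z3 | 4
After GROUP BY (4 rows):
users.code | n
X1 | 2
X2 | 1
Z1 | 1
Z3 | 2
After ORDER BY (4 rows):
users.code | n
X1 | 2
X2 | 1
Z1 | 1
Z3 | 2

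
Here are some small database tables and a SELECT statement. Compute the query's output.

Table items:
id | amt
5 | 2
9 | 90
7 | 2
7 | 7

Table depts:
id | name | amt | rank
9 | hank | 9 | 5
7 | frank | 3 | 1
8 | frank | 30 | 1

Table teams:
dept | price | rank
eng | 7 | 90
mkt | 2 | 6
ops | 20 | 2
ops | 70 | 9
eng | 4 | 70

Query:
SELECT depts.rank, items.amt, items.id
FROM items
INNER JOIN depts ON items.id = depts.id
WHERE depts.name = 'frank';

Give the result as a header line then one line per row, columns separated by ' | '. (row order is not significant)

== RESULT ==
depts.rank | items.amt | items.id
1 | 2 | 7
1 | 7 | 7

Derivation:
After JOIN depts (3 rows):
items.id | items.amt | depts.id | depts.name | depts.amt | depts.rank
9 | 90 | 9 | hank | 9 | 5
7 | 2 | 7 | frank | 3 | 1
7 | 7 | 7 | frank | 3 | 1
After WHERE (2 rows):
items.id | items.amt | depts.id | depts.name | depts.amt | depts.rank
7 | 2 | 7 | frank | 3 | 1
7 | 7 | 7 | frank | 3 | 1
After SELECT (2 rows):
depts.rank | items.amt | items.id
1 | 2 | 7
1 | 7 | 7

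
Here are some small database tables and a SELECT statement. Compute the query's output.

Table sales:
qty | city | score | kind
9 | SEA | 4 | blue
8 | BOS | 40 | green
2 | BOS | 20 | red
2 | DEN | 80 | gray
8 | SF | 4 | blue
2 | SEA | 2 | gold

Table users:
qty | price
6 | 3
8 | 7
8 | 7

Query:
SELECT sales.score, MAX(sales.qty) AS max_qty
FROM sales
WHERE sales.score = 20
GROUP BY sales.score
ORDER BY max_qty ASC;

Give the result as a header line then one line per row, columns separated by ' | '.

== RESULT ==
sales.score | max_qty
20 | 2

Derivation:
After WHERE (1 rows):
sales.qty | sales.city | sales.score | sales.kind
2 | BOS | 20 | red
After GROUP BY (1 rows):
sales.score | max_qty
20 | 2
After ORDER BY (1 rows):
sales.score | max_qty
20 | 2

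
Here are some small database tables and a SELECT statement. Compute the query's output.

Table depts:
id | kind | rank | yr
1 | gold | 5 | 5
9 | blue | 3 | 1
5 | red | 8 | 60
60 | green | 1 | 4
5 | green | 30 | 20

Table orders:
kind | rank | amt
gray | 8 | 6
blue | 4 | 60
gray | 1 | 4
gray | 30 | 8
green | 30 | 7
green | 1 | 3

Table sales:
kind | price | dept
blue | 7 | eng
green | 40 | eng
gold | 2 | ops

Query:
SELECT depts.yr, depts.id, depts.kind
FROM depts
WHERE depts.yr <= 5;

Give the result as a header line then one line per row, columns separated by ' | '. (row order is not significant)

== RESULT ==
depts.yr | depts.id | depts.kind
5 | 1 | gold
1 | 9 | blue
4 | 60 | green

Derivation:
After WHERE (3 rows):
depts.id | depts.kind | depts.rank | depts.yr
1 | gold | 5 | 5
9 | blue | 3 | 1
60 | green | 1 | 4
After SELECT (3 rows):
depts.yr | depts.id | depts.kind
5 | 1 | gold
1 | 9 | blue
4 | 60 | green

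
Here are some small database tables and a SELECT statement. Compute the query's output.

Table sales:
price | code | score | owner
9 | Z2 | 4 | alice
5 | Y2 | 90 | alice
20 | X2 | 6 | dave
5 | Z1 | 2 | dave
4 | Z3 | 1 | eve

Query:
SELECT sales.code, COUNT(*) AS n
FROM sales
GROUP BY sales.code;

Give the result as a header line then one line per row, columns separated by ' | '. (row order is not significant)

== RESULT ==
sales.code | n
Z2 | 1
Y2 | 1
X2 | 1
Z1 | 1
Z3 | 1

Derivation:
After GROUP BY (5 rows):
sales.code | n
Z2 | 1
Y2 | 1
X2 | 1
Z1 | 1
Z3 | 1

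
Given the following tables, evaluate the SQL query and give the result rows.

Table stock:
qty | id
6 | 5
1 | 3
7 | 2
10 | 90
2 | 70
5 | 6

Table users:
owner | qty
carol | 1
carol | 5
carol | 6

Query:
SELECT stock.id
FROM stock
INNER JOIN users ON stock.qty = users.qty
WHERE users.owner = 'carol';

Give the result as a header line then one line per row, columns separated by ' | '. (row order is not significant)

== RESULT ==
stock.id
5
3
6

Derivation:
After JOIN users (3 rows):
stock.qty | stock.id | users.owner | users.qty
6 | 5 | carol | 6
1 | 3 | carol | 1
5 | 6 | carol | 5
After WHERE (3 rows):
stock.qty | stock.id | users.owner | users.qty
6 | 5 | carol | 6
1 | 3 | carol | 1
5 | 6 | carol | 5
After SELECT (3 rows):
stock.id
5
3
6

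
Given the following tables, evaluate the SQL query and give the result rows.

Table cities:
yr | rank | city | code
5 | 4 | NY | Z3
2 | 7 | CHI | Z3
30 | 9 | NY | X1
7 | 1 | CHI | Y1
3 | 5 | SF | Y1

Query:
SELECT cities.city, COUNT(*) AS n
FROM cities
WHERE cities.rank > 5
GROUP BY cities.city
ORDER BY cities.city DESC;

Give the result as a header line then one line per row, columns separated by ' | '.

== RESULT ==
cities.city | n
NY | 1
CHI | 1

Derivation:
After WHERE (2 rows):
cities.yr | cities.rank | cities.city | cities.code
2 | 7 | CHI | Z3
30 | 9 | NY | X1
After GROUP BY (2 rows):
cities.city | n
CHI | 1
NY | 1
After ORDER BY (2 rows):
cities.city | n
NY | 1
CHI | 1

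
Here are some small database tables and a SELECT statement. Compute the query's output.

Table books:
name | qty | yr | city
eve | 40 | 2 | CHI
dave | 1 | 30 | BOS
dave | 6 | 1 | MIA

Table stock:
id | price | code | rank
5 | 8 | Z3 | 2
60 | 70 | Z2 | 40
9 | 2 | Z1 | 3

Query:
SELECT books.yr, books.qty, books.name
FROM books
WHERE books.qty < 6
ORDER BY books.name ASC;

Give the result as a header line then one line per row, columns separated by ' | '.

After WHERE (1 rows):
books.name | books.qty | books.yr | books.city
dave | 1 | 30 | BOS
After SELECT (1 rows):
books.yr | books.qty | books.name
30 | 1 | dave
After ORDER BY (1 rows):
books.yr | books.qty | books.name
30 | 1 | dave

== RESULT ==
books.yr | books.qty | books.name
30 | 1 | dave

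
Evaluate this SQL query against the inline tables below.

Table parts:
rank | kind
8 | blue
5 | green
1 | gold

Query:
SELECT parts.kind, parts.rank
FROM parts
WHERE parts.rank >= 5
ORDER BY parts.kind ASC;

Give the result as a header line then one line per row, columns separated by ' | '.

== RESULT ==
parts.kind | parts.rank
blue | 8
green | 5

Derivation:
After WHERE (2 rows):
parts.rank | parts.kind
8 | blue
5 | green
After SELECT (2 rows):
parts.kind | parts.rank
blue | 8
green | 5
After ORDER BY (2 rows):
parts.kind | parts.rank
blue | 8
green | 5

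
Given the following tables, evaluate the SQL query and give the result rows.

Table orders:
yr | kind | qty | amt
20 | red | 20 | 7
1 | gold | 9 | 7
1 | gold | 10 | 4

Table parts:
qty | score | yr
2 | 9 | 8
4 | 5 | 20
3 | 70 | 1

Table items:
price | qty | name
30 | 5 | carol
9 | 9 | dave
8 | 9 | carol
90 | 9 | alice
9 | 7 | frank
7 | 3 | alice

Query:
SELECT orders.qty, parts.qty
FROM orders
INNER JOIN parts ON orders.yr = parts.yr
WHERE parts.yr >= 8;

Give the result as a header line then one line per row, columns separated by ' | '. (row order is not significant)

== RESULT ==
orders.qty | parts.qty
20 | 4

Derivation:
After JOIN parts (3 rows):
orders.yr | orders.kind | orders.qty | orders.amt | parts.qty | parts.score | parts.yr
20 | red | 20 | 7 | 4 | 5 | 20
1 | gold | 9 | 7 | 3 | 70 | 1
1 | gold | 10 | 4 | 3 | 70 | 1
After WHERE (1 rows):
orders.yr | orders.kind | orders.qty | orders.amt | parts.qty | parts.score | parts.yr
20 | red | 20 | 7 | 4 | 5 | 20
After SELECT (1 rows):
orders.qty | parts.qty
20 | 4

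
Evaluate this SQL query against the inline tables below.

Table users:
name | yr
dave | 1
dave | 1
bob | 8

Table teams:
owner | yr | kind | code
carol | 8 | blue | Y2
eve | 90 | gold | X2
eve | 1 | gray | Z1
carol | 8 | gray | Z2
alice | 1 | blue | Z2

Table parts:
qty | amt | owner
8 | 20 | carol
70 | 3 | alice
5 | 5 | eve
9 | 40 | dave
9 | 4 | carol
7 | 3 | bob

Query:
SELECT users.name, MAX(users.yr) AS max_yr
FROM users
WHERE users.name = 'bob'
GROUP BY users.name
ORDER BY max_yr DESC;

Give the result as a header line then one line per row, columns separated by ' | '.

== RESULT ==
users.name | max_yr
bob | 8

Derivation:
After WHERE (1 rows):
users.name | users.yr
bob | 8
After GROUP BY (1 rows):
users.name | max_yr
bob | 8
After ORDER BY (1 rows):
users.name | max_yr
bob | 8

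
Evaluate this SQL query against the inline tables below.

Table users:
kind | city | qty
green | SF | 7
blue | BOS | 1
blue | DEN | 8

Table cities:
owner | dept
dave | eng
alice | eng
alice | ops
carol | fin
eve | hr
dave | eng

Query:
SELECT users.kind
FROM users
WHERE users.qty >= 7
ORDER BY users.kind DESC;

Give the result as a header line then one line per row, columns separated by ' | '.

== RESULT ==
users.kind
green
blue

Derivation:
After WHERE (2 rows):
users.kind | users.city | users.qty
green | SF | 7
blue | DEN | 8
After SELECT (2 rows):
users.kind
green
blue
After ORDER BY (2 rows):
users.kind
green
blue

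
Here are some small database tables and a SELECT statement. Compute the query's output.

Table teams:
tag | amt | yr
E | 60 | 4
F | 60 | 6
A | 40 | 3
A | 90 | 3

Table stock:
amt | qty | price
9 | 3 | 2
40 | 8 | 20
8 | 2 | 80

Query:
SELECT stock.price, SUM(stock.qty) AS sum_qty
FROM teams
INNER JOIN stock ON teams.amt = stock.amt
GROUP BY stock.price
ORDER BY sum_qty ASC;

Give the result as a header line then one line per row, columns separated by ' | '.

After JOIN stock (1 rows):
teams.tag | teams.amt | teams.yr | stock.amt | stock.qty | stock.price
A | 40 | 3 | 40 | 8 | 20
After GROUP BY (1 rows):
stock.price | sum_qty
20 | 8
After ORDER BY (1 rows):
stock.price | sum_qty
20 | 8

== RESULT ==
stock.price | sum_qty
20 | 8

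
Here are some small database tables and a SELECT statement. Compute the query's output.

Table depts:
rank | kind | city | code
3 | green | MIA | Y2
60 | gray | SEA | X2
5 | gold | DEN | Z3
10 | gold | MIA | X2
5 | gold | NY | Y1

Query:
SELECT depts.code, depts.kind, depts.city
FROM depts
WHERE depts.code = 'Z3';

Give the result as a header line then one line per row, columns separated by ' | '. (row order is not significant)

== RESULT ==
depts.code | depts.kind | depts.city
Z3 | gold | DEN

Derivation:
After WHERE (1 rows):
depts.rank | depts.kind | depts.city | depts.code
5 | gold | DEN | Z3
After SELECT (1 rows):
depts.code | depts.kind | depts.city
Z3 | gold | DEN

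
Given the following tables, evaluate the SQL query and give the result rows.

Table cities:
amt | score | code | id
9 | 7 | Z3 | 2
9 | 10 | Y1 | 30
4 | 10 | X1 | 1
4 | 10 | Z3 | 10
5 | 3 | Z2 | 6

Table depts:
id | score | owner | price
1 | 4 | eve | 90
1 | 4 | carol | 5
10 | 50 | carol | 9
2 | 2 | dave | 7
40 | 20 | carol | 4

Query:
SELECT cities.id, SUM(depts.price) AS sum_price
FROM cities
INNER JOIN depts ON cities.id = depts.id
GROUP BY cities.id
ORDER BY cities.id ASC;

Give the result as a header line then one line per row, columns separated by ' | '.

== RESULT ==
cities.id | sum_price
1 | 95
2 | 7
10 | 9

Derivation:
After JOIN depts (4 rows):
cities.amt | cities.score | cities.code | cities.id | depts.id | depts.score | depts.owner | depts.price
9 | 7 | Z3 | 2 | 2 | 2 | dave | 7
4 | 10 | X1 | 1 | 1 | 4 | eve | 90
4 | 10 | X1 | 1 | 1 | 4 | carol | 5
4 | 10 | Z3 | 10 | 10 | 50 | carol | 9
After GROUP BY (3 rows):
cities.id | sum_price
2 | 7
1 | 95
10 | 9
After ORDER BY (3 rows):
cities.id | sum_price
1 | 95
2 | 7
10 | 9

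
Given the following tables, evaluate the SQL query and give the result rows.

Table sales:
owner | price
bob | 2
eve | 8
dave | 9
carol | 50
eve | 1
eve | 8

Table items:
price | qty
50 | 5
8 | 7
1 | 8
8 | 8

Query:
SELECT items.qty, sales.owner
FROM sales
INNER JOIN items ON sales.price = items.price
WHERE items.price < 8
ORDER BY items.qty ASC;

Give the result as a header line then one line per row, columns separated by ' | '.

== RESULT ==
items.qty | sales.owner
8 | eve

Derivation:
After JOIN items (6 rows):
sales.owner | sales.price | items.price | items.qty
eve | 8 | 8 | 7
eve | 8 | 8 | 8
carol | 50 | 50 | 5
eve | 1 | 1 | 8
eve | 8 | 8 | 7
eve | 8 | 8 | 8
After WHERE (1 rows):
sales.owner | sales.price | items.price | items.qty
eve | 1 | 1 | 8
After SELECT (1 rows):
items.qty | sales.owner
8 | eve
After ORDER BY (1 rows):
items.qty | sales.owner
8 | eve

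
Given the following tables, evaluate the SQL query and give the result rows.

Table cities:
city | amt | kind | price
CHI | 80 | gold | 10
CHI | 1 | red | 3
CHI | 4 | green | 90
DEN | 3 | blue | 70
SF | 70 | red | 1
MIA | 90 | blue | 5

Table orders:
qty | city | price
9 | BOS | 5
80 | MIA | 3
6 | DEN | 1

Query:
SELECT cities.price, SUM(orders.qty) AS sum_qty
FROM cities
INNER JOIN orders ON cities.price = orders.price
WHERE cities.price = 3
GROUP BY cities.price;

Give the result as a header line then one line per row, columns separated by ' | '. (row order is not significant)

== RESULT ==
cities.price | sum_qty
3 | 80

Derivation:
After JOIN orders (3 rows):
cities.city | cities.amt | cities.kind | cities.price | orders.qty | orders.city | orders.price
CHI | 1 | red | 3 | 80 | MIA | 3
SF | 70 | red | 1 | 6 | DEN | 1
MIA | 90 | blue | 5 | 9 | BOS | 5
After WHERE (1 rows):
cities.city | cities.amt | cities.kind | cities.price | orders.qty | orders.city | orders.price
CHI | 1 | red | 3 | 80 | MIA | 3
After GROUP BY (1 rows):
cities.price | sum_qty
3 | 80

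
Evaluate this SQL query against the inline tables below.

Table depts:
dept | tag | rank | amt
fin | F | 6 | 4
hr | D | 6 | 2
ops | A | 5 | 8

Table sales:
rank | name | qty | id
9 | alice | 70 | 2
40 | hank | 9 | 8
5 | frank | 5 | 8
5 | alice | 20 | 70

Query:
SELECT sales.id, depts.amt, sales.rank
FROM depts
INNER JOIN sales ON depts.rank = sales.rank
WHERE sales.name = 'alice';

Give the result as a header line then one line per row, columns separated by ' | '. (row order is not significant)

After JOIN sales (2 rows):
depts.dept | depts.tag | depts.rank | depts.amt | sales.rank | sales.name | sales.qty | sales.id
ops | A | 5 | 8 | 5 | frank | 5 | 8
ops | A | 5 | 8 | 5 | alice | 20 | 70
After WHERE (1 rows):
depts.dept | depts.tag | depts.rank | depts.amt | sales.rank | sales.name | sales.qty | sales.id
ops | A | 5 | 8 | 5 | alice | 20 | 70
After SELECT (1 rows):
sales.id | depts.amt | sales.rank
70 | 8 | 5

== RESULT ==
sales.id | depts.amt | sales.rank
70 | 8 | 5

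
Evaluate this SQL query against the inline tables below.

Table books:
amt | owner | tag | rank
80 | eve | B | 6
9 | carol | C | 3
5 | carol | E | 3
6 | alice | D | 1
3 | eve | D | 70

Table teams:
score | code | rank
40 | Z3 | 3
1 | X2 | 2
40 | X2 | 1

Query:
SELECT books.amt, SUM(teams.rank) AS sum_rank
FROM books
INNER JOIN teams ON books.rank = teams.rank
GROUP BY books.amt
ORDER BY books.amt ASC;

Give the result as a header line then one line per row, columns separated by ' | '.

After JOIN teams (3 rows):
books.amt | books.owner | books.tag | books.rank | teams.score | teams.code | teams.rank
9 | carol | C | 3 | 40 | Z3 | 3
5 | carol | E | 3 | 40 | Z3 | 3
6 | alice | D | 1 | 40 | X2 | 1
After GROUP BY (3 rows):
books.amt | sum_rank
9 | 3
5 | 3
6 | 1
After ORDER BY (3 rows):
books.amt | sum_rank
5 | 3
6 | 1
9 | 3

== RESULT ==
books.amt | sum_rank
5 | 3
6 | 1
9 | 3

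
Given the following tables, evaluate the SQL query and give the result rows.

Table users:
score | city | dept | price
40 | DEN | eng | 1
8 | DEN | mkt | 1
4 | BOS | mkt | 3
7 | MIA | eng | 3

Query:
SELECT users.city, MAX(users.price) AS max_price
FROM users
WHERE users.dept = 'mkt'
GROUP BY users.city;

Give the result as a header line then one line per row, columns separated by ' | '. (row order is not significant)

After WHERE (2 rows):
users.score | users.city | users.dept | users.price
8 | DEN | mkt | 1
4 | BOS | mkt | 3
After GROUP BY (2 rows):
users.city | max_price
DEN | 1
BOS | 3

== RESULT ==
users.city | max_price
DEN | 1
BOS | 3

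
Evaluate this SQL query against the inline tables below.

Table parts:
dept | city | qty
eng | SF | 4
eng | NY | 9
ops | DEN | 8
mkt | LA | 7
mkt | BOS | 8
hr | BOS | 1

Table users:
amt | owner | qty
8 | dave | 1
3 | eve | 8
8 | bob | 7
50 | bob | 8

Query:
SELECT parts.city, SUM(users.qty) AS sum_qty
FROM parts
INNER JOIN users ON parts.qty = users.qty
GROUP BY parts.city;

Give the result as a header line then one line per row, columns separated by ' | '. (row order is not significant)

After JOIN users (6 rows):
parts.dept | parts.city | parts.qty | users.amt | users.owner | users.qty
ops | DEN | 8 | 3 | eve | 8
ops | DEN | 8 | 50 | bob | 8
mkt | LA | 7 | 8 | bob | 7
mkt | BOS | 8 | 3 | eve | 8
mkt | BOS | 8 | 50 | bob | 8
hr | BOS | 1 | 8 | dave | 1
After GROUP BY (3 rows):
parts.city | sum_qty
DEN | 16
LA | 7
BOS | 17

== RESULT ==
parts.city | sum_qty
DEN | 16
LA | 7
BOS | 17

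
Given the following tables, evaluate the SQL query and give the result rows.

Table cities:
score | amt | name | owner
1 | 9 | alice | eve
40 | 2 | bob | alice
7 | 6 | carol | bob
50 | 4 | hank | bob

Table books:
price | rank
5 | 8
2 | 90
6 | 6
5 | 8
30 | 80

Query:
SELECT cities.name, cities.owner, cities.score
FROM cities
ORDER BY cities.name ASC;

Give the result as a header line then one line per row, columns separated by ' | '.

== RESULT ==
cities.name | cities.owner | cities.score
alice | eve | 1
bob | alice | 40
carol | bob | 7
hank | bob | 50

Derivation:
After SELECT (4 rows):
cities.name | cities.owner | cities.score
alice | eve | 1
bob | alice | 40
carol | bob | 7
hank | bob | 50
After ORDER BY (4 rows):
cities.name | cities.owner | cities.score
alice | eve | 1
bob | alice | 40
carol | bob | 7
hank | bob | 50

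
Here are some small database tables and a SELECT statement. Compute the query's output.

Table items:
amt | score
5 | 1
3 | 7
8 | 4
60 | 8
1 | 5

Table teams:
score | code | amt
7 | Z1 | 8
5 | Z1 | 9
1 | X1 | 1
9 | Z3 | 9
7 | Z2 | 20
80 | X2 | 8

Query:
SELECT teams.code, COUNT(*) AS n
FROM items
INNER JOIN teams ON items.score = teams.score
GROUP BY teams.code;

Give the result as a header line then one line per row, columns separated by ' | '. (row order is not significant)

After JOIN teams (4 rows):
items.amt | items.score | teams.score | teams.code | teams.amt
5 | 1 | 1 | X1 | 1
3 | 7 | 7 | Z1 | 8
3 | 7 | 7 | Z2 | 20
1 | 5 | 5 | Z1 | 9
After GROUP BY (3 rows):
teams.code | n
X1 | 1
Z1 | 2
Z2 | 1

== RESULT ==
teams.code | n
X1 | 1
Z1 | 2
Z2 | 1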